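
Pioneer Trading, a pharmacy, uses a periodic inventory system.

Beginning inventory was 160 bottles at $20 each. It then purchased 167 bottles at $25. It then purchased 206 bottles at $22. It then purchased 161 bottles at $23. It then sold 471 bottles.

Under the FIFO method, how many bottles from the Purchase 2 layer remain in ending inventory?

Sale 1 (471) [FIFO — oldest first]: 160 @ $20 + 167 @ $25 + 144 @ $22 = $10,543
Ending inventory: 62 @ $22 + 161 @ $23 = $5,067
Check: goods available $15,610 = COGS $10,543 + ending $5,067

62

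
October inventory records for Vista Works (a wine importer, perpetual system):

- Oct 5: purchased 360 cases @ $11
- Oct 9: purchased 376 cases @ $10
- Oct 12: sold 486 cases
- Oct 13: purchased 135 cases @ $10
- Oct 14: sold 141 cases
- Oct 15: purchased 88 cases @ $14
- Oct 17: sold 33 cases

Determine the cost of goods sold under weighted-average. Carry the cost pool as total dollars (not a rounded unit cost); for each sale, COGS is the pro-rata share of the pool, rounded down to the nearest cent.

After Oct 5: 360 on hand, pool $3,960.00 (≈ $11.0000 each)
After Oct 9: 736 on hand, pool $7,720.00 (≈ $10.4891 each)
Oct 12, sell 486: 486/736 × $7,720.00 → $5,097.71
After Oct 13: 385 on hand, pool $3,972.29 (≈ $10.3176 each)
Oct 14, sell 141: 141/385 × $3,972.29 → $1,454.78
After Oct 15: 332 on hand, pool $3,749.51 (≈ $11.2937 each)
Oct 17, sell 33: 33/332 × $3,749.51 → $372.69
Total COGS = $5,097.71 + $1,454.78 + $372.69 = $6,925.18
Ending inventory (cost pool remaining) = $3,376.82

COGS = $6,925.18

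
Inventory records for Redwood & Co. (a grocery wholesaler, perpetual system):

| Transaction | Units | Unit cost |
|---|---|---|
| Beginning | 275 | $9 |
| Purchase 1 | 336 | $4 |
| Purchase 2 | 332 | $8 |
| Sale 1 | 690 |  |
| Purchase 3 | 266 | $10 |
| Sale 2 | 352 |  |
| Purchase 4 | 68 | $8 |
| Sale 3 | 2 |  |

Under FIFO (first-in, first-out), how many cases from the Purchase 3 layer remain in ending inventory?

Sale 1 (690) [FIFO — oldest first]: 275 @ $9 + 336 @ $4 + 79 @ $8 = $4,451
Sale 2 (352) [FIFO — oldest first]: 253 @ $8 + 99 @ $10 = $3,014
Sale 3 (2) [FIFO — oldest first]: 2 @ $10 = $20
Total COGS = $4,451 + $3,014 + $20 = $7,485
Ending inventory: 165 @ $10 + 68 @ $8 = $2,194

165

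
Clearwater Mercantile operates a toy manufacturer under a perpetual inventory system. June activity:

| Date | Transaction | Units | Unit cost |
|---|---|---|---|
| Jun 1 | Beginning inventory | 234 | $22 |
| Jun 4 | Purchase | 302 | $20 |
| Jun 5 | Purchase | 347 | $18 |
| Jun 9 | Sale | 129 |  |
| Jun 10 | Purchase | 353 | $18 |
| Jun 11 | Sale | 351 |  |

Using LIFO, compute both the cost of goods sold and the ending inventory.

COGS = $8,640; ending inventory = $15,148

Jun 9, 129 sold [LIFO — newest first]: 129 @ $18 = $2,322
Jun 11, 351 sold [LIFO — newest first]: 351 @ $18 = $6,318
Total COGS = $2,322 + $6,318 = $8,640
Ending inventory: 234 @ $22 + 302 @ $20 + 218 @ $18 + 2 @ $18 = $15,148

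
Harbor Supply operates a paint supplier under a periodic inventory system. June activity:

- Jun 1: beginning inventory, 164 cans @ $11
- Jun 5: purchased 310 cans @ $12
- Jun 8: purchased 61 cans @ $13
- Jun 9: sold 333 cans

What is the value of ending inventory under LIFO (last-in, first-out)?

Jun 9, 333 sold [LIFO — newest first]: 61 @ $13 + 272 @ $12 = $4,057
Ending inventory: 164 @ $11 + 38 @ $12 = $2,260

Ending inventory = $2,260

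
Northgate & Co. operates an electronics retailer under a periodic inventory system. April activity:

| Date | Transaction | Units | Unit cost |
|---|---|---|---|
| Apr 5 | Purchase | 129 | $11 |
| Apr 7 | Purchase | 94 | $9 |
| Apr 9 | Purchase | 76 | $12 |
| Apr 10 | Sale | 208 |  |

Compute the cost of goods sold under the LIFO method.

Apr 10, 208 sold [LIFO — newest first]: 76 @ $12 + 94 @ $9 + 38 @ $11 = $2,176
Ending inventory: 91 @ $11 = $1,001

COGS = $2,176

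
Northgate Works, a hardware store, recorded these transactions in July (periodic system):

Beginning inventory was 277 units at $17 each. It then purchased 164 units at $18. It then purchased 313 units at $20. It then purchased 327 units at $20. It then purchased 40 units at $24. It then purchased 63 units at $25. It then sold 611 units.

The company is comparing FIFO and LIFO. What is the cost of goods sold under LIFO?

COGS = $12,695

FIFO COGS: 277 @ $17 + 164 @ $18 + 170 @ $20 = $11,061
LIFO COGS: 63 @ $25 + 40 @ $24 + 327 @ $20 + 181 @ $20 = $12,695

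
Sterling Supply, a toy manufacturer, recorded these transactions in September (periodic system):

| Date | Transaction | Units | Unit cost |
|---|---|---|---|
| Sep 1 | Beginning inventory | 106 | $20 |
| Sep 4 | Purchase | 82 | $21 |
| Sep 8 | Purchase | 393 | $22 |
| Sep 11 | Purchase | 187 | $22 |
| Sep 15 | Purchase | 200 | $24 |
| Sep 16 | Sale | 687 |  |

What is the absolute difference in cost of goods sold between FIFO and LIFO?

FIFO COGS: 106 @ $20 + 82 @ $21 + 393 @ $22 + 106 @ $22 = $14,820
LIFO COGS: 200 @ $24 + 187 @ $22 + 300 @ $22 = $15,514
Difference = |$14,820 − $15,514| = $694

$694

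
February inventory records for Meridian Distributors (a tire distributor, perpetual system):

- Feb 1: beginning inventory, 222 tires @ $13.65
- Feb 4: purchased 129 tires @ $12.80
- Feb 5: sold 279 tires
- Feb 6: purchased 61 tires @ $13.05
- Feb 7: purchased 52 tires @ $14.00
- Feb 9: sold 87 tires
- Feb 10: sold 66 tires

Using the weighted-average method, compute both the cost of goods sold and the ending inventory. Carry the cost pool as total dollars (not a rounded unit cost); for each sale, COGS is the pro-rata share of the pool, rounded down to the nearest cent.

COGS = $5,775.82; ending inventory = $429.73

After Feb 1: 222 on hand, pool $3,030.30 (≈ $13.6500 each)
After Feb 4: 351 on hand, pool $4,681.50 (≈ $13.3376 each)
Feb 5, sell 279: 279/351 × $4,681.50 → $3,721.19
After Feb 6: 133 on hand, pool $1,756.36 (≈ $13.2057 each)
After Feb 7: 185 on hand, pool $2,484.36 (≈ $13.4290 each)
Feb 9, sell 87: 87/185 × $2,484.36 → $1,168.32
Feb 10, sell 66: 66/98 × $1,316.04 → $886.31
Total COGS = $3,721.19 + $1,168.32 + $886.31 = $5,775.82
Ending inventory (cost pool remaining) = $429.73
Check: goods available $6,205.55 = COGS $5,775.82 + ending $429.73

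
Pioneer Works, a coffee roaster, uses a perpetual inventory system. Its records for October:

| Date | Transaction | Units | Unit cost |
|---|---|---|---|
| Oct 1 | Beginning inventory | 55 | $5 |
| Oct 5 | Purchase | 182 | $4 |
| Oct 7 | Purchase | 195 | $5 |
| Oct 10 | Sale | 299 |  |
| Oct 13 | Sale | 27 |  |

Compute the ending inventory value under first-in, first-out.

Ending inventory = $530

Oct 10, 299 sold [FIFO — oldest first]: 55 @ $5 + 182 @ $4 + 62 @ $5 = $1,313
Oct 13, 27 sold [FIFO — oldest first]: 27 @ $5 = $135
Total COGS = $1,313 + $135 = $1,448
Ending inventory: 106 @ $5 = $530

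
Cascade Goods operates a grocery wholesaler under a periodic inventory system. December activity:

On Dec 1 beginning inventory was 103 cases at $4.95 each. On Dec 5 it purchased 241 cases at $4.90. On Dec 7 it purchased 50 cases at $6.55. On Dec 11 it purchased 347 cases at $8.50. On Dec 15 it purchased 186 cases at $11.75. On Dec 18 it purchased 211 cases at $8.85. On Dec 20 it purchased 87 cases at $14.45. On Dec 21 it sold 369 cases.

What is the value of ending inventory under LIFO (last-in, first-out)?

Dec 21, 369 sold [LIFO — newest first]: 87 @ $14.45 + 211 @ $8.85 + 71 @ $11.75 = $3,958.75
Ending inventory: 103 @ $4.95 + 241 @ $4.90 + 50 @ $6.55 + 347 @ $8.50 + 115 @ $11.75 = $6,319.00
Check: goods available $10,277.75 = COGS $3,958.75 + ending $6,319.00

Ending inventory = $6,319.00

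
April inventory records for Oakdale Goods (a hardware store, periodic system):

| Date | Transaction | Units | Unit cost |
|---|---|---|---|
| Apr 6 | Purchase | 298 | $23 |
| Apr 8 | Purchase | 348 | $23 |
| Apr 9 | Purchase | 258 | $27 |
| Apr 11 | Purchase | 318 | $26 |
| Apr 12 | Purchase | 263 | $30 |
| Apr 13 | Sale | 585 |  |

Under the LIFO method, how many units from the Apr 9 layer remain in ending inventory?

254

Apr 13, 585 sold [LIFO — newest first]: 263 @ $30 + 318 @ $26 + 4 @ $27 = $16,266
Ending inventory: 298 @ $23 + 348 @ $23 + 254 @ $27 = $21,716
Check: goods available $37,982 = COGS $16,266 + ending $21,716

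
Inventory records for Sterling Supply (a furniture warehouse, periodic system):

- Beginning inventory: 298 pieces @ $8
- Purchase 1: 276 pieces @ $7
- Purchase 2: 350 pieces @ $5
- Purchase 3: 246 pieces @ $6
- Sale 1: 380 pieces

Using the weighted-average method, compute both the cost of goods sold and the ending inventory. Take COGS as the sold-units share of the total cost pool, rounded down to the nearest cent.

COGS = $2,449.53; ending inventory = $5,092.47

Sale 1, sell 380: 380/1170 × $7,542.00 → $2,449.53
Ending inventory (cost pool remaining) = $5,092.47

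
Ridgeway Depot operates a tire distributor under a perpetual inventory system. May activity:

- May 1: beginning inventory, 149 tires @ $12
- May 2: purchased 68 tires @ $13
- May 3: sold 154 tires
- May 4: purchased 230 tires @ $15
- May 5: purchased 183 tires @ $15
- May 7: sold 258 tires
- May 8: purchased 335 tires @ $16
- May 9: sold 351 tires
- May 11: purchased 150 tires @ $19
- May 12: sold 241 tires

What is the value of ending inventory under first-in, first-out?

Ending inventory = $2,109

May 3, 154 sold [FIFO — oldest first]: 149 @ $12 + 5 @ $13 = $1,853
May 7, 258 sold [FIFO — oldest first]: 63 @ $13 + 195 @ $15 = $3,744
May 9, 351 sold [FIFO — oldest first]: 35 @ $15 + 183 @ $15 + 133 @ $16 = $5,398
May 12, 241 sold [FIFO — oldest first]: 202 @ $16 + 39 @ $19 = $3,973
Total COGS = $1,853 + $3,744 + $5,398 + $3,973 = $14,968
Ending inventory: 111 @ $19 = $2,109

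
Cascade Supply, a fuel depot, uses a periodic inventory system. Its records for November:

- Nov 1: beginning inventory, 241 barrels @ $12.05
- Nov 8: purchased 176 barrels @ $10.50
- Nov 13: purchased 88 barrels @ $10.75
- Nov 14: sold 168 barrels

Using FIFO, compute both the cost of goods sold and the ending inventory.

COGS = $2,024.40; ending inventory = $3,673.65

Nov 14, 168 sold [FIFO — oldest first]: 168 @ $12.05 = $2,024.40
Ending inventory: 73 @ $12.05 + 176 @ $10.50 + 88 @ $10.75 = $3,673.65
Check: goods available $5,698.05 = COGS $2,024.40 + ending $3,673.65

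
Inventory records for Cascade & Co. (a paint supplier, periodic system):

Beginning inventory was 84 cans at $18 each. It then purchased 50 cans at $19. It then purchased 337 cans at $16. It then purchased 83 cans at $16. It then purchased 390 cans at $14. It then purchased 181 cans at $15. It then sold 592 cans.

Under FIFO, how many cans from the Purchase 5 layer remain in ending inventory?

Sale 1 (592) [FIFO — oldest first]: 84 @ $18 + 50 @ $19 + 337 @ $16 + 83 @ $16 + 38 @ $14 = $9,714
Ending inventory: 352 @ $14 + 181 @ $15 = $7,643

181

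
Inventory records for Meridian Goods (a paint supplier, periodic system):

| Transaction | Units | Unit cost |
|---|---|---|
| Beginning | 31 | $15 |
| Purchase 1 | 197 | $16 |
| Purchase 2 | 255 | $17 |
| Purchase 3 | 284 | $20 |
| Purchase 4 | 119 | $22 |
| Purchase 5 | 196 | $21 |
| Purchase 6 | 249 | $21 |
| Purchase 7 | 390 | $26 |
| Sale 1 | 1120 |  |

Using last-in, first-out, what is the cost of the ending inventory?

Sale 1 (1120) [LIFO — newest first]: 390 @ $26 + 249 @ $21 + 196 @ $21 + 119 @ $22 + 166 @ $20 = $25,423
Ending inventory: 31 @ $15 + 197 @ $16 + 255 @ $17 + 118 @ $20 = $10,312

Ending inventory = $10,312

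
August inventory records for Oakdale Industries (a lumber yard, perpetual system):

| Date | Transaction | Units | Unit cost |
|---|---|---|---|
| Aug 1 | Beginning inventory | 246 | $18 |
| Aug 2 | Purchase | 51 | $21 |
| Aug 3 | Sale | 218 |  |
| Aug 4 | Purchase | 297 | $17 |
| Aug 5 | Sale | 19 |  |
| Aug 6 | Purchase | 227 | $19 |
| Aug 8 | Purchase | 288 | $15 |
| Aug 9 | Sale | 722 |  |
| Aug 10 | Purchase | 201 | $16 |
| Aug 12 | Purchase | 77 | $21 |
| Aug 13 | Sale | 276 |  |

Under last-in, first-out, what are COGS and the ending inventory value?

COGS = $21,353; ending inventory = $2,661

Aug 3, 218 sold [LIFO — newest first]: 51 @ $21 + 167 @ $18 = $4,077
Aug 5, 19 sold [LIFO — newest first]: 19 @ $17 = $323
Aug 9, 722 sold [LIFO — newest first]: 288 @ $15 + 227 @ $19 + 207 @ $17 = $12,152
Aug 13, 276 sold [LIFO — newest first]: 77 @ $21 + 199 @ $16 = $4,801
Total COGS = $4,077 + $323 + $12,152 + $4,801 = $21,353
Ending inventory: 79 @ $18 + 71 @ $17 + 2 @ $16 = $2,661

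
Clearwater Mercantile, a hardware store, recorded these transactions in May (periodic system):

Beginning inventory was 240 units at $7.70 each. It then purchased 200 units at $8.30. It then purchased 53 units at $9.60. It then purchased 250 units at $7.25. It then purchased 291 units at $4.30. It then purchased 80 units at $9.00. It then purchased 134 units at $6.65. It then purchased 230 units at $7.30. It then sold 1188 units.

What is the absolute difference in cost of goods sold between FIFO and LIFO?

FIFO COGS: 240 @ $7.70 + 200 @ $8.30 + 53 @ $9.60 + 250 @ $7.25 + 291 @ $4.30 + 80 @ $9.00 + 74 @ $6.65 = $8,292.70
LIFO COGS: 230 @ $7.30 + 134 @ $6.65 + 80 @ $9.00 + 291 @ $4.30 + 250 @ $7.25 + 53 @ $9.60 + 150 @ $8.30 = $8,107.70
Difference = |$8,292.70 − $8,107.70| = $185.00

$185.00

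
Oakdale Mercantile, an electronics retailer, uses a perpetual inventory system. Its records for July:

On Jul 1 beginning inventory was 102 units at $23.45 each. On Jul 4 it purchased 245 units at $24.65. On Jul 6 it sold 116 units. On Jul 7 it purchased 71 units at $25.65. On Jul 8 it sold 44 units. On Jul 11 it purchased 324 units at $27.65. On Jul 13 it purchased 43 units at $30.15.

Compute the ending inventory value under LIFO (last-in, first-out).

Ending inventory = $16,519.35

Jul 6, 116 sold [LIFO — newest first]: 116 @ $24.65 = $2,859.40
Jul 8, 44 sold [LIFO — newest first]: 44 @ $25.65 = $1,128.60
Total COGS = $2,859.40 + $1,128.60 = $3,988.00
Ending inventory: 102 @ $23.45 + 129 @ $24.65 + 27 @ $25.65 + 324 @ $27.65 + 43 @ $30.15 = $16,519.35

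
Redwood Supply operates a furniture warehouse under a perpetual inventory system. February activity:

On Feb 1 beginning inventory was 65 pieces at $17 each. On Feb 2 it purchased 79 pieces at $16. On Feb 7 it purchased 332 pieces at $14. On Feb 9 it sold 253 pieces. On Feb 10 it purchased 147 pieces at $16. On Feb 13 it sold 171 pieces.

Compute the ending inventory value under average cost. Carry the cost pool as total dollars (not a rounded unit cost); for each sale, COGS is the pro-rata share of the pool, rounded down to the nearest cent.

After Feb 1: 65 on hand, pool $1,105.00 (≈ $17.0000 each)
After Feb 2: 144 on hand, pool $2,369.00 (≈ $16.4514 each)
After Feb 7: 476 on hand, pool $7,017.00 (≈ $14.7416 each)
Feb 9, sell 253: 253/476 × $7,017.00 → $3,729.62
After Feb 10: 370 on hand, pool $5,639.38 (≈ $15.2416 each)
Feb 13, sell 171: 171/370 × $5,639.38 → $2,606.30
Total COGS = $3,729.62 + $2,606.30 = $6,335.92
Ending inventory (cost pool remaining) = $3,033.08

Ending inventory = $3,033.08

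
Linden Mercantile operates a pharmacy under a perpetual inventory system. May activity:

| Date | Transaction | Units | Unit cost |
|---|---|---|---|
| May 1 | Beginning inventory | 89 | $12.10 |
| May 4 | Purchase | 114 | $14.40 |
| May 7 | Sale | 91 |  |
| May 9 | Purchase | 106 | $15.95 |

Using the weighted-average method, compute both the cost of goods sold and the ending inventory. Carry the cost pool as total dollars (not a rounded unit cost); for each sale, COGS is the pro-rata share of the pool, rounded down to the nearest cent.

COGS = $1,218.63; ending inventory = $3,190.57

After May 1: 89 on hand, pool $1,076.90 (≈ $12.1000 each)
After May 4: 203 on hand, pool $2,718.50 (≈ $13.3916 each)
May 7, sell 91: 91/203 × $2,718.50 → $1,218.63
After May 9: 218 on hand, pool $3,190.57 (≈ $14.6356 each)
Ending inventory (cost pool remaining) = $3,190.57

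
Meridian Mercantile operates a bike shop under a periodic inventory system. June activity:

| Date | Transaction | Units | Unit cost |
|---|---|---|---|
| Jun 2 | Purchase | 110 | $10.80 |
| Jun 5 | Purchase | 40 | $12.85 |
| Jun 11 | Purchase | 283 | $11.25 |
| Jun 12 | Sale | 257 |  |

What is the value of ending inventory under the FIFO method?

Ending inventory = $1,980.00

Jun 12, 257 sold [FIFO — oldest first]: 110 @ $10.80 + 40 @ $12.85 + 107 @ $11.25 = $2,905.75
Ending inventory: 176 @ $11.25 = $1,980.00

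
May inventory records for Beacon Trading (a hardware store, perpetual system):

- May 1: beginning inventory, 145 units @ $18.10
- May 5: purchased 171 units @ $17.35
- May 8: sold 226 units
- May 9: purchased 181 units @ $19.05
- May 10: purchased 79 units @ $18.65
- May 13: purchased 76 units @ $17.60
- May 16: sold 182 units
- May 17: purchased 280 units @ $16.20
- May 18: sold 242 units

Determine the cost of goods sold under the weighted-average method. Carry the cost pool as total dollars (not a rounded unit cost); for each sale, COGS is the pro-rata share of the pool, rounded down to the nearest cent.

After May 1: 145 on hand, pool $2,624.50 (≈ $18.1000 each)
After May 5: 316 on hand, pool $5,591.35 (≈ $17.6941 each)
May 8, sell 226: 226/316 × $5,591.35 → $3,998.87
After May 9: 271 on hand, pool $5,040.53 (≈ $18.5997 each)
After May 10: 350 on hand, pool $6,513.88 (≈ $18.6111 each)
After May 13: 426 on hand, pool $7,851.48 (≈ $18.4307 each)
May 16, sell 182: 182/426 × $7,851.48 → $3,354.38
After May 17: 524 on hand, pool $9,033.10 (≈ $17.2387 each)
May 18, sell 242: 242/524 × $9,033.10 → $4,171.77
Total COGS = $3,998.87 + $3,354.38 + $4,171.77 = $11,525.02
Ending inventory (cost pool remaining) = $4,861.33

COGS = $11,525.02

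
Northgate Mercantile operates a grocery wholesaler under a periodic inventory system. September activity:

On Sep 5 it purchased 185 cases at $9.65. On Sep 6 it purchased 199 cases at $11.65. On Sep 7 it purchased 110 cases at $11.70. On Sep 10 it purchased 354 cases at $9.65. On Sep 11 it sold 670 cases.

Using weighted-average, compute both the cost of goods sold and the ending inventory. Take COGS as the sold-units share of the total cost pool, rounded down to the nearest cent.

Sep 11, sell 670: 670/848 × $8,806.70 → $6,958.12
Ending inventory (cost pool remaining) = $1,848.58
Check: goods available $8,806.70 = COGS $6,958.12 + ending $1,848.58

COGS = $6,958.12; ending inventory = $1,848.58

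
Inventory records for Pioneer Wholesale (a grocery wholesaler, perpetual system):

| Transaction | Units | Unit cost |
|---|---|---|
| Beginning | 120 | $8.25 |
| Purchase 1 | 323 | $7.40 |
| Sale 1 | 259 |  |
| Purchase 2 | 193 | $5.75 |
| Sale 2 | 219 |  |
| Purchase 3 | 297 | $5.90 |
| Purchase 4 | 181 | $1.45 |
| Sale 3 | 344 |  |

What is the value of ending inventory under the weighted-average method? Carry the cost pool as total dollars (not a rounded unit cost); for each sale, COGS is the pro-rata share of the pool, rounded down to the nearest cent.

After Beginning: 120 on hand, pool $990.00 (≈ $8.2500 each)
After Purchase 1: 443 on hand, pool $3,380.20 (≈ $7.6302 each)
Sale 1, sell 259: 259/443 × $3,380.20 → $1,976.23
After Purchase 2: 377 on hand, pool $2,513.72 (≈ $6.6677 each)
Sale 2, sell 219: 219/377 × $2,513.72 → $1,460.22
After Purchase 3: 455 on hand, pool $2,805.80 (≈ $6.1666 each)
After Purchase 4: 636 on hand, pool $3,068.25 (≈ $4.8243 each)
Sale 3, sell 344: 344/636 × $3,068.25 → $1,659.55
Total COGS = $1,976.23 + $1,460.22 + $1,659.55 = $5,096.00
Ending inventory (cost pool remaining) = $1,408.70
Check: goods available $6,504.70 = COGS $5,096.00 + ending $1,408.70

Ending inventory = $1,408.70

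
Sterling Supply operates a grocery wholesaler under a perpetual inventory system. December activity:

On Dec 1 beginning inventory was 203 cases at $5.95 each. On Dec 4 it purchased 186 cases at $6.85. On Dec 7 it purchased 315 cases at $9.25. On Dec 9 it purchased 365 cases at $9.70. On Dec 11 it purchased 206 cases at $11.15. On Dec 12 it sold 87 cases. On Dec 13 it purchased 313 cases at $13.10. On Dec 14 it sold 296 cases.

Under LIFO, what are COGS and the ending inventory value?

COGS = $4,847.65; ending inventory = $10,485.75

Dec 12, 87 sold [LIFO — newest first]: 87 @ $11.15 = $970.05
Dec 14, 296 sold [LIFO — newest first]: 296 @ $13.10 = $3,877.60
Total COGS = $970.05 + $3,877.60 = $4,847.65
Ending inventory: 203 @ $5.95 + 186 @ $6.85 + 315 @ $9.25 + 365 @ $9.70 + 119 @ $11.15 + 17 @ $13.10 = $10,485.75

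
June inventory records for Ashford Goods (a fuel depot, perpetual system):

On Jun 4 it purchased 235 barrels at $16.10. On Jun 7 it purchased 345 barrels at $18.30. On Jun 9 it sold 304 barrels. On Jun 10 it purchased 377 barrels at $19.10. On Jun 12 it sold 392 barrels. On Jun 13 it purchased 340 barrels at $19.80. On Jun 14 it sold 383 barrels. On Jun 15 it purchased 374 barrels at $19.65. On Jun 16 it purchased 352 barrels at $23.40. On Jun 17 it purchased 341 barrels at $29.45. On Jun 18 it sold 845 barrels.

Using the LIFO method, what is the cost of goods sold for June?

Jun 9, 304 sold [LIFO — newest first]: 304 @ $18.30 = $5,563.20
Jun 12, 392 sold [LIFO — newest first]: 377 @ $19.10 + 15 @ $18.30 = $7,475.20
Jun 14, 383 sold [LIFO — newest first]: 340 @ $19.80 + 26 @ $18.30 + 17 @ $16.10 = $7,481.50
Jun 18, 845 sold [LIFO — newest first]: 341 @ $29.45 + 352 @ $23.40 + 152 @ $19.65 = $21,266.05
Total COGS = $5,563.20 + $7,475.20 + $7,481.50 + $21,266.05 = $41,785.95
Ending inventory: 218 @ $16.10 + 222 @ $19.65 = $7,872.10

COGS = $41,785.95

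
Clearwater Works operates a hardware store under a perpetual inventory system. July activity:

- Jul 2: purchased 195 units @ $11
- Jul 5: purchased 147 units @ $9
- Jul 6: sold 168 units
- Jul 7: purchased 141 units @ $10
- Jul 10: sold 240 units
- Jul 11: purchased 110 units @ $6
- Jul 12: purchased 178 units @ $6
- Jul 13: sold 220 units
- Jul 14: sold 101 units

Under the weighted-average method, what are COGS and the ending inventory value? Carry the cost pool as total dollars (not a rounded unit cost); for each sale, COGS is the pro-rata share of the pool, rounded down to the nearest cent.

COGS = $6,318.61; ending inventory = $287.39

After Jul 2: 195 on hand, pool $2,145.00 (≈ $11.0000 each)
After Jul 5: 342 on hand, pool $3,468.00 (≈ $10.1404 each)
Jul 6, sell 168: 168/342 × $3,468.00 → $1,703.57
After Jul 7: 315 on hand, pool $3,174.43 (≈ $10.0776 each)
Jul 10, sell 240: 240/315 × $3,174.43 → $2,418.61
After Jul 11: 185 on hand, pool $1,415.82 (≈ $7.6531 each)
After Jul 12: 363 on hand, pool $2,483.82 (≈ $6.8425 each)
Jul 13, sell 220: 220/363 × $2,483.82 → $1,505.34
Jul 14, sell 101: 101/143 × $978.48 → $691.09
Total COGS = $1,703.57 + $2,418.61 + $1,505.34 + $691.09 = $6,318.61
Ending inventory (cost pool remaining) = $287.39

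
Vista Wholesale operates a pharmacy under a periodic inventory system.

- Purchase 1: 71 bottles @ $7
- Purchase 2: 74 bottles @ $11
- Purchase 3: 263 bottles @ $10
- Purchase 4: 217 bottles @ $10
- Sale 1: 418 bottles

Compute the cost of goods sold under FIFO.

Sale 1 (418) [FIFO — oldest first]: 71 @ $7 + 74 @ $11 + 263 @ $10 + 10 @ $10 = $4,041
Ending inventory: 207 @ $10 = $2,070
Check: goods available $6,111 = COGS $4,041 + ending $2,070

COGS = $4,041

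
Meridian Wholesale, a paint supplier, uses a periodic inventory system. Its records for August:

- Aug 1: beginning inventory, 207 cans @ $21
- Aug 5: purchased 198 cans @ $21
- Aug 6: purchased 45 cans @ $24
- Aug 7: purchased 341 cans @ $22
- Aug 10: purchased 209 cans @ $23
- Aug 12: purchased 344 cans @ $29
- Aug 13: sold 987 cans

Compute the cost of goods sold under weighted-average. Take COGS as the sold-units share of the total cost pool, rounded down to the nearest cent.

Aug 13, sell 987: 987/1344 × $31,870.00 → $23,404.53
Ending inventory (cost pool remaining) = $8,465.47
Check: goods available $31,870.00 = COGS $23,404.53 + ending $8,465.47

COGS = $23,404.53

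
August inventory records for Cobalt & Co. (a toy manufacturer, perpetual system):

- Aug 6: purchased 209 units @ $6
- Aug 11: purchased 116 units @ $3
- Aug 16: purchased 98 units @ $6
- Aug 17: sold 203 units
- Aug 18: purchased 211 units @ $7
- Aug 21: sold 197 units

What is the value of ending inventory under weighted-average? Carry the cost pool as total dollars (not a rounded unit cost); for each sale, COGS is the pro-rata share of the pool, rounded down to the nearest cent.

After Aug 6: 209 on hand, pool $1,254.00 (≈ $6.0000 each)
After Aug 11: 325 on hand, pool $1,602.00 (≈ $4.9292 each)
After Aug 16: 423 on hand, pool $2,190.00 (≈ $5.1773 each)
Aug 17, sell 203: 203/423 × $2,190.00 → $1,050.99
After Aug 18: 431 on hand, pool $2,616.01 (≈ $6.0696 each)
Aug 21, sell 197: 197/431 × $2,616.01 → $1,195.71
Total COGS = $1,050.99 + $1,195.71 = $2,246.70
Ending inventory (cost pool remaining) = $1,420.30
Check: goods available $3,667.00 = COGS $2,246.70 + ending $1,420.30

Ending inventory = $1,420.30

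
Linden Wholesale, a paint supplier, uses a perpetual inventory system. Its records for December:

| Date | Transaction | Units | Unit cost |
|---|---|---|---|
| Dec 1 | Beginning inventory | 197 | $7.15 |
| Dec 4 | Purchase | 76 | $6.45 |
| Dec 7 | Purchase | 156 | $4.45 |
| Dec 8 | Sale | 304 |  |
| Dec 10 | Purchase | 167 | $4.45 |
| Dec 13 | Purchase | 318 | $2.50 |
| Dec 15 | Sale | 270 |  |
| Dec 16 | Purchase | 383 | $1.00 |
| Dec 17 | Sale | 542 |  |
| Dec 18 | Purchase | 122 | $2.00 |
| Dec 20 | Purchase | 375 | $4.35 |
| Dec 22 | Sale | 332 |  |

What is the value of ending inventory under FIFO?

Ending inventory = $1,505.10

Dec 8, 304 sold [FIFO — oldest first]: 197 @ $7.15 + 76 @ $6.45 + 31 @ $4.45 = $2,036.70
Dec 15, 270 sold [FIFO — oldest first]: 125 @ $4.45 + 145 @ $4.45 = $1,201.50
Dec 17, 542 sold [FIFO — oldest first]: 22 @ $4.45 + 318 @ $2.50 + 202 @ $1.00 = $1,094.90
Dec 22, 332 sold [FIFO — oldest first]: 181 @ $1.00 + 122 @ $2.00 + 29 @ $4.35 = $551.15
Total COGS = $2,036.70 + $1,201.50 + $1,094.90 + $551.15 = $4,884.25
Ending inventory: 346 @ $4.35 = $1,505.10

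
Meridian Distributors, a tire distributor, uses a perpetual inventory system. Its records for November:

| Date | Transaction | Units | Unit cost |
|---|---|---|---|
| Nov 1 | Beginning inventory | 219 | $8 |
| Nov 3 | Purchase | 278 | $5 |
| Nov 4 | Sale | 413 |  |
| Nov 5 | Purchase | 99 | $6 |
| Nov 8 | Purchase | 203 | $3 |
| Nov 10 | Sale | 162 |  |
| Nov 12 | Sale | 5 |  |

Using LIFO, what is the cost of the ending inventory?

Ending inventory = $1,374

Nov 4, 413 sold [LIFO — newest first]: 278 @ $5 + 135 @ $8 = $2,470
Nov 10, 162 sold [LIFO — newest first]: 162 @ $3 = $486
Nov 12, 5 sold [LIFO — newest first]: 5 @ $3 = $15
Total COGS = $2,470 + $486 + $15 = $2,971
Ending inventory: 84 @ $8 + 99 @ $6 + 36 @ $3 = $1,374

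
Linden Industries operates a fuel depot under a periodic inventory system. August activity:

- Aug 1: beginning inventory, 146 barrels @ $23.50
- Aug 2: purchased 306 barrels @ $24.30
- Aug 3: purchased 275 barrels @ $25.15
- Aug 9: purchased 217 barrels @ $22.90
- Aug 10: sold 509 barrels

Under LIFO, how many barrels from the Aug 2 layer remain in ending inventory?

Aug 10, 509 sold [LIFO — newest first]: 217 @ $22.90 + 275 @ $25.15 + 17 @ $24.30 = $12,298.65
Ending inventory: 146 @ $23.50 + 289 @ $24.30 = $10,453.70
Check: goods available $22,752.35 = COGS $12,298.65 + ending $10,453.70

289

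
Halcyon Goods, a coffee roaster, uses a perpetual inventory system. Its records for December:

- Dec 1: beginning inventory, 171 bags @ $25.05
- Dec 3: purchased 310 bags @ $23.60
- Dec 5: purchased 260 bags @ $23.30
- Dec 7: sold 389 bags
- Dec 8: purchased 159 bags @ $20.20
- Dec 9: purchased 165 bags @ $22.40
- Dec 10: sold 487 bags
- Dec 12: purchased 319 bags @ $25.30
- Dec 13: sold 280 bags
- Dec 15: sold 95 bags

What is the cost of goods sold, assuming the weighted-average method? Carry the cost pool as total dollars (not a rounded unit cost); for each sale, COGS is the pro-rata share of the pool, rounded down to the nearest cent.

COGS = $29,403.42

After Dec 1: 171 on hand, pool $4,283.55 (≈ $25.0500 each)
After Dec 3: 481 on hand, pool $11,599.55 (≈ $24.1155 each)
After Dec 5: 741 on hand, pool $17,657.55 (≈ $23.8294 each)
Dec 7, sell 389: 389/741 × $17,657.55 → $9,269.61
After Dec 8: 511 on hand, pool $11,599.74 (≈ $22.7001 each)
After Dec 9: 676 on hand, pool $15,295.74 (≈ $22.6268 each)
Dec 10, sell 487: 487/676 × $15,295.74 → $11,019.26
After Dec 12: 508 on hand, pool $12,347.18 (≈ $24.3055 each)
Dec 13, sell 280: 280/508 × $12,347.18 → $6,805.53
Dec 15, sell 95: 95/228 × $5,541.65 → $2,309.02
Total COGS = $9,269.61 + $11,019.26 + $6,805.53 + $2,309.02 = $29,403.42
Ending inventory (cost pool remaining) = $3,232.63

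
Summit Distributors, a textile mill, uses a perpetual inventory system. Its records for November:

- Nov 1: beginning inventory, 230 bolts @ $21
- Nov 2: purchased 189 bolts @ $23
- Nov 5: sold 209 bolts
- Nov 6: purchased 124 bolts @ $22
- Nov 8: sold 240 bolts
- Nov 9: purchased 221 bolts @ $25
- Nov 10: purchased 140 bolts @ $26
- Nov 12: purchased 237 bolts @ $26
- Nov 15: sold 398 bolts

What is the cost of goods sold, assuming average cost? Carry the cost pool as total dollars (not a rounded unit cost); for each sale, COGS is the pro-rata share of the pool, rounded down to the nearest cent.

After Nov 1: 230 on hand, pool $4,830.00 (≈ $21.0000 each)
After Nov 2: 419 on hand, pool $9,177.00 (≈ $21.9021 each)
Nov 5, sell 209: 209/419 × $9,177.00 → $4,577.54
After Nov 6: 334 on hand, pool $7,327.46 (≈ $21.9385 each)
Nov 8, sell 240: 240/334 × $7,327.46 → $5,265.24
After Nov 9: 315 on hand, pool $7,587.22 (≈ $24.0864 each)
After Nov 10: 455 on hand, pool $11,227.22 (≈ $24.6752 each)
After Nov 12: 692 on hand, pool $17,389.22 (≈ $25.1289 each)
Nov 15, sell 398: 398/692 × $17,389.22 → $10,001.31
Total COGS = $4,577.54 + $5,265.24 + $10,001.31 = $19,844.09
Ending inventory (cost pool remaining) = $7,387.91

COGS = $19,844.09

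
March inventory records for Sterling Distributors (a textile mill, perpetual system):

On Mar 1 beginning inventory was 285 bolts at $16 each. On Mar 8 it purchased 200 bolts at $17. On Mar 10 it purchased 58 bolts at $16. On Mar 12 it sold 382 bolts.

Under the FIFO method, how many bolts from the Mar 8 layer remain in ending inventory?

Mar 12, 382 sold [FIFO — oldest first]: 285 @ $16 + 97 @ $17 = $6,209
Ending inventory: 103 @ $17 + 58 @ $16 = $2,679
Check: goods available $8,888 = COGS $6,209 + ending $2,679

103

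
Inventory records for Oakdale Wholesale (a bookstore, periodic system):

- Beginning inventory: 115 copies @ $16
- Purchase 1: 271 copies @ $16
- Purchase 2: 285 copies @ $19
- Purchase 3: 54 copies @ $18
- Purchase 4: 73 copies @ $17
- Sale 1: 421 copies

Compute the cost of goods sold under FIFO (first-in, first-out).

Sale 1 (421) [FIFO — oldest first]: 115 @ $16 + 271 @ $16 + 35 @ $19 = $6,841
Ending inventory: 250 @ $19 + 54 @ $18 + 73 @ $17 = $6,963
Check: goods available $13,804 = COGS $6,841 + ending $6,963

COGS = $6,841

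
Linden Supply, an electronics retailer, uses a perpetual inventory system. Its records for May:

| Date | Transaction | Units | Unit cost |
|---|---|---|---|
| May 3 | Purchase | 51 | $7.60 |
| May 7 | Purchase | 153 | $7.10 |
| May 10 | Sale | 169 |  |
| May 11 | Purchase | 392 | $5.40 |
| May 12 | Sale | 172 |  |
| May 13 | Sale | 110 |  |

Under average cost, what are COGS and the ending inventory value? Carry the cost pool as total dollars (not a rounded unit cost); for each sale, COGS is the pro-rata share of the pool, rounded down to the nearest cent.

After May 3: 51 on hand, pool $387.60 (≈ $7.6000 each)
After May 7: 204 on hand, pool $1,473.90 (≈ $7.2250 each)
May 10, sell 169: 169/204 × $1,473.90 → $1,221.02
After May 11: 427 on hand, pool $2,369.68 (≈ $5.5496 each)
May 12, sell 172: 172/427 × $2,369.68 → $954.53
May 13, sell 110: 110/255 × $1,415.15 → $610.45
Total COGS = $1,221.02 + $954.53 + $610.45 = $2,786.00
Ending inventory (cost pool remaining) = $804.70
Check: goods available $3,590.70 = COGS $2,786.00 + ending $804.70

COGS = $2,786.00; ending inventory = $804.70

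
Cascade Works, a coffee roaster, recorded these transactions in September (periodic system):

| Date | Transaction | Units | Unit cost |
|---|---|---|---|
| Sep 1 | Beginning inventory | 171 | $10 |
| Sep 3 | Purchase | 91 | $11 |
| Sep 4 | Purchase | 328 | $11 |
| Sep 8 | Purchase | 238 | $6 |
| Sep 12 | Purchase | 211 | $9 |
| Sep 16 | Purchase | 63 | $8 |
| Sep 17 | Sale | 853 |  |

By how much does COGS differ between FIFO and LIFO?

$390

FIFO COGS: 171 @ $10 + 91 @ $11 + 328 @ $11 + 238 @ $6 + 25 @ $9 = $7,972
LIFO COGS: 63 @ $8 + 211 @ $9 + 238 @ $6 + 328 @ $11 + 13 @ $11 = $7,582
Difference = |$7,972 − $7,582| = $390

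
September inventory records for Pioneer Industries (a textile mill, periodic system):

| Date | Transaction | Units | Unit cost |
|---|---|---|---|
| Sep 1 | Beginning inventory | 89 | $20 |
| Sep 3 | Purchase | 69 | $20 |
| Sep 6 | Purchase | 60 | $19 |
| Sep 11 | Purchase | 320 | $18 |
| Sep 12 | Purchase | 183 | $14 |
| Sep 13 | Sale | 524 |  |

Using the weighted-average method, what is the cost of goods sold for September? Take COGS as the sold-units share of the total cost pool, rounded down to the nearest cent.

COGS = $9,173.27

Sep 13, sell 524: 524/721 × $12,622.00 → $9,173.27
Ending inventory (cost pool remaining) = $3,448.73
Check: goods available $12,622.00 = COGS $9,173.27 + ending $3,448.73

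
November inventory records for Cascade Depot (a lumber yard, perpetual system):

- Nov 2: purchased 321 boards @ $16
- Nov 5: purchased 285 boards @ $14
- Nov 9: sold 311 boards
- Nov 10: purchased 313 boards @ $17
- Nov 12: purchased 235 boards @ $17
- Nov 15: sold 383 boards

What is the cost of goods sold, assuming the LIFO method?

COGS = $10,917

Nov 9, 311 sold [LIFO — newest first]: 285 @ $14 + 26 @ $16 = $4,406
Nov 15, 383 sold [LIFO — newest first]: 235 @ $17 + 148 @ $17 = $6,511
Total COGS = $4,406 + $6,511 = $10,917
Ending inventory: 295 @ $16 + 165 @ $17 = $7,525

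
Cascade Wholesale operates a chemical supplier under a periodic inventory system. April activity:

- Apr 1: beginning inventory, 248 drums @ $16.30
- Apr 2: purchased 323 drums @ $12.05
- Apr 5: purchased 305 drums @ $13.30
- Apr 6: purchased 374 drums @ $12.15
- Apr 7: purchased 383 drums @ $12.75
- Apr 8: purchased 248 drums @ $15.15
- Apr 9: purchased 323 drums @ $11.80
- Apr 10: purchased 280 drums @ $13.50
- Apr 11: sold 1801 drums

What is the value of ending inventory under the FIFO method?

Ending inventory = $8,803.40

Apr 11, 1801 sold [FIFO — oldest first]: 248 @ $16.30 + 323 @ $12.05 + 305 @ $13.30 + 374 @ $12.15 + 383 @ $12.75 + 168 @ $15.15 = $23,963.60
Ending inventory: 80 @ $15.15 + 323 @ $11.80 + 280 @ $13.50 = $8,803.40
Check: goods available $32,767.00 = COGS $23,963.60 + ending $8,803.40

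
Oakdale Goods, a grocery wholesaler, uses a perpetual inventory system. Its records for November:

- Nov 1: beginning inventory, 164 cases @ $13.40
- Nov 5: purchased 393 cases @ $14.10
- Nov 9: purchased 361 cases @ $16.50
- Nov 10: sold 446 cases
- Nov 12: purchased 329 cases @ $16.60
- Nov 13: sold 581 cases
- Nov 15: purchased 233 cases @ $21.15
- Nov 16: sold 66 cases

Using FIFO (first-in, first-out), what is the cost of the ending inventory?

Ending inventory = $7,484.35

Nov 10, 446 sold [FIFO — oldest first]: 164 @ $13.40 + 282 @ $14.10 = $6,173.80
Nov 13, 581 sold [FIFO — oldest first]: 111 @ $14.10 + 361 @ $16.50 + 109 @ $16.60 = $9,331.00
Nov 16, 66 sold [FIFO — oldest first]: 66 @ $16.60 = $1,095.60
Total COGS = $6,173.80 + $9,331.00 + $1,095.60 = $16,600.40
Ending inventory: 154 @ $16.60 + 233 @ $21.15 = $7,484.35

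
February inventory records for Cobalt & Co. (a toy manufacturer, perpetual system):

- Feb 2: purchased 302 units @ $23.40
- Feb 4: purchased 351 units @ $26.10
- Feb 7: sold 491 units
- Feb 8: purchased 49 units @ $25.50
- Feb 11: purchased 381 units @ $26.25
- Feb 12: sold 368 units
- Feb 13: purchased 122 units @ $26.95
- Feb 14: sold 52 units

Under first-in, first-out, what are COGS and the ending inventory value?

COGS = $22,963.65; ending inventory = $7,802.90

Feb 7, 491 sold [FIFO — oldest first]: 302 @ $23.40 + 189 @ $26.10 = $11,999.70
Feb 12, 368 sold [FIFO — oldest first]: 162 @ $26.10 + 49 @ $25.50 + 157 @ $26.25 = $9,598.95
Feb 14, 52 sold [FIFO — oldest first]: 52 @ $26.25 = $1,365.00
Total COGS = $11,999.70 + $9,598.95 + $1,365.00 = $22,963.65
Ending inventory: 172 @ $26.25 + 122 @ $26.95 = $7,802.90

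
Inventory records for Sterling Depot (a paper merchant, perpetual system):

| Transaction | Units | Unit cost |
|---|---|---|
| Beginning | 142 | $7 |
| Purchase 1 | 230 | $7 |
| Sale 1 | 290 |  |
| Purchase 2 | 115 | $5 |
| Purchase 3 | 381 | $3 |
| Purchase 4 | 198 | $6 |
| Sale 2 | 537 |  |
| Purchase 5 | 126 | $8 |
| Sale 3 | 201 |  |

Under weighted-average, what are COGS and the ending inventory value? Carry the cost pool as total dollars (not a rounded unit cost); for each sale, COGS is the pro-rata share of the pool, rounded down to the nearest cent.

COGS = $5,583.51; ending inventory = $934.49

After Beginning: 142 on hand, pool $994.00 (≈ $7.0000 each)
After Purchase 1: 372 on hand, pool $2,604.00 (≈ $7.0000 each)
Sale 1, sell 290: 290/372 × $2,604.00 → $2,030.00
After Purchase 2: 197 on hand, pool $1,149.00 (≈ $5.8325 each)
After Purchase 3: 578 on hand, pool $2,292.00 (≈ $3.9654 each)
After Purchase 4: 776 on hand, pool $3,480.00 (≈ $4.4845 each)
Sale 2, sell 537: 537/776 × $3,480.00 → $2,408.19
After Purchase 5: 365 on hand, pool $2,079.81 (≈ $5.6981 each)
Sale 3, sell 201: 201/365 × $2,079.81 → $1,145.32
Total COGS = $2,030.00 + $2,408.19 + $1,145.32 = $5,583.51
Ending inventory (cost pool remaining) = $934.49
Check: goods available $6,518.00 = COGS $5,583.51 + ending $934.49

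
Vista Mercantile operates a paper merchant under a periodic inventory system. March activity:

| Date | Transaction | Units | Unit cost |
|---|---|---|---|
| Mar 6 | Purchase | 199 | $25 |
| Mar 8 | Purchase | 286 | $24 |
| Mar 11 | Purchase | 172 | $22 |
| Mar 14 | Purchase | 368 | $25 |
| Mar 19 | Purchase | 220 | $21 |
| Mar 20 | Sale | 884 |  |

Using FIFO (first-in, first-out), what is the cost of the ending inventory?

Mar 20, 884 sold [FIFO — oldest first]: 199 @ $25 + 286 @ $24 + 172 @ $22 + 227 @ $25 = $21,298
Ending inventory: 141 @ $25 + 220 @ $21 = $8,145

Ending inventory = $8,145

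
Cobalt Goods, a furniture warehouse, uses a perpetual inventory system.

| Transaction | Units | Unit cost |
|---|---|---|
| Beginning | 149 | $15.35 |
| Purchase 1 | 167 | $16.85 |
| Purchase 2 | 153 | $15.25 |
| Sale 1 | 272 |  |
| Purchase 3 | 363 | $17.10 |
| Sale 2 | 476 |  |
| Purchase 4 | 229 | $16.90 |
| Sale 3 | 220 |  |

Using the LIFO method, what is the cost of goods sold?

Sale 1 (272) [LIFO — newest first]: 153 @ $15.25 + 119 @ $16.85 = $4,338.40
Sale 2 (476) [LIFO — newest first]: 363 @ $17.10 + 48 @ $16.85 + 65 @ $15.35 = $8,013.85
Sale 3 (220) [LIFO — newest first]: 220 @ $16.90 = $3,718.00
Total COGS = $4,338.40 + $8,013.85 + $3,718.00 = $16,070.25
Ending inventory: 84 @ $15.35 + 9 @ $16.90 = $1,441.50
Check: goods available $17,511.75 = COGS $16,070.25 + ending $1,441.50

COGS = $16,070.25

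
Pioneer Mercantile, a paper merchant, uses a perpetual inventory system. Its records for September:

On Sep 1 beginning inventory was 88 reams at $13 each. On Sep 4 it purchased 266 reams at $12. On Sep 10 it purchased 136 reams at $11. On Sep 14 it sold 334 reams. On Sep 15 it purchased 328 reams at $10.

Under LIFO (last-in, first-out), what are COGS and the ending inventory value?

Sep 14, 334 sold [LIFO — newest first]: 136 @ $11 + 198 @ $12 = $3,872
Ending inventory: 88 @ $13 + 68 @ $12 + 328 @ $10 = $5,240

COGS = $3,872; ending inventory = $5,240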